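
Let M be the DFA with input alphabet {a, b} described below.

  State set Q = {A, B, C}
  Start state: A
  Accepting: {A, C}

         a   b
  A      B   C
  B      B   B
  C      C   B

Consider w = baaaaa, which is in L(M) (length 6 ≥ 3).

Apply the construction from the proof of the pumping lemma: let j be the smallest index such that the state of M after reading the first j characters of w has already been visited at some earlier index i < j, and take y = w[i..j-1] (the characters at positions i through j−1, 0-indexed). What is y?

State sequence: A -b-> C -a-> C -a-> C -a-> C -a-> C -a-> C
First repeat at step 2: C was already visited.

So i = 1, j = 2, giving x = w[0:1] = b, y = w[1:2] = a, z = w[2:6] = aaaa.
Check: |xy| = 2 ≤ 3 and |y| = 1 ≥ 1. Reading y takes M from C back to C, so every xyⁱz is accepted.

a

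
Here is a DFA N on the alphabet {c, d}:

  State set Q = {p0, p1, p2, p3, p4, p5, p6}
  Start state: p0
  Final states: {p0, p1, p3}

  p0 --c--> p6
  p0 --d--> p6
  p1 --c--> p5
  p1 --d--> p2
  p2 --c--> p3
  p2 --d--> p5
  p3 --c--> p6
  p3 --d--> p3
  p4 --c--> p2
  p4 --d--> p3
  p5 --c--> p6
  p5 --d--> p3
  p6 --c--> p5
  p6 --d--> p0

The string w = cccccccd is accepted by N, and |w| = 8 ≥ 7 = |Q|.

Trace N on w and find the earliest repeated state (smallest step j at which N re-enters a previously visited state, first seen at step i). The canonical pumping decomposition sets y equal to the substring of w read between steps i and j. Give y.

Run of N on w = c c c c c c c d:
  step 0: p0  (start)
  step 1: p6  (read c: p0→p6)
  step 2: p5  (read c: p6→p5)
  step 3: p6  (read c: p5→p6)   ← first repeat (p6 seen earlier)
  step 4: p5  (read c: p6→p5)
  step 5: p6  (read c: p5→p6)
  step 6: p5  (read c: p6→p5)
  step 7: p6  (read c: p5→p6)
  step 8: p0  (read d: p6→p0)

So i = 1, j = 3, giving x = w[0:1] = c, y = w[1:3] = cc, z = w[3:8] = ccccd.
Check: |xy| = 3 ≤ 7 and |y| = 2 ≥ 1. Reading y takes N from p6 back to p6, so every xyⁱz is accepted.

cc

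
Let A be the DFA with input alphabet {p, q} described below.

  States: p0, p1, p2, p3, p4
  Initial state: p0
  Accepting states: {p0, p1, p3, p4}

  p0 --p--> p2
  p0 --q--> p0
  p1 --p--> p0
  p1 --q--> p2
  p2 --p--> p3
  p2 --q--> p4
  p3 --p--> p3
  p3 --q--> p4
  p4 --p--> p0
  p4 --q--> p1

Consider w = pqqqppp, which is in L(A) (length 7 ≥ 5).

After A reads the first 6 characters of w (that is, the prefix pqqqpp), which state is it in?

p3

Run of A on the first 6 characters of w = p q q q p p:
  step 0: p0  (start)
  step 1: p2  (read p: p0→p2)
  step 2: p4  (read q: p2→p4)
  step 3: p1  (read q: p4→p1)
  step 4: p2  (read q: p1→p2)
  step 5: p3  (read p: p2→p3)
  step 6: p3  (read p: p3→p3)

After reading 6 characters, A is in state p3.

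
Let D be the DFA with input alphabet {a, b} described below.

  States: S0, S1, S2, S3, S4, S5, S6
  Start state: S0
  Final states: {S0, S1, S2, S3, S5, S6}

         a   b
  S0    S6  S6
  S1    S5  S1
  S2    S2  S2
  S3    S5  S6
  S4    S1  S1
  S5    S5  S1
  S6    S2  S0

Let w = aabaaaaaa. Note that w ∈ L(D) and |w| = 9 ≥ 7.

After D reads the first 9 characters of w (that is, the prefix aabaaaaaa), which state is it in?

State sequence: S0 -a-> S6 -a-> S2 -b-> S2 -a-> S2 -a-> S2 -a-> S2 -a-> S2 -a-> S2 -a-> S2

After reading 9 characters, D is in state S2.
(This kind of state-tracing is the core of the pumping-lemma construction: with 7 states, pigeonhole forces a repeat within the first 7 steps.)

S2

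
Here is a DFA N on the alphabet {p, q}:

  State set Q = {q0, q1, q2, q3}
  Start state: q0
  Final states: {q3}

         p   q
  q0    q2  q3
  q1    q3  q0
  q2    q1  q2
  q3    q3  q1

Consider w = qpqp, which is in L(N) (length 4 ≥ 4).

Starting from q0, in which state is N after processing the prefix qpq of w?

q1

Run of N on the first 3 characters of w = q p q:
  step 0: q0  (start)
  step 1: q3  (read q: q0→q3)
  step 2: q3  (read p: q3→q3)
  step 3: q1  (read q: q3→q1)

After reading 3 characters, N is in state q1.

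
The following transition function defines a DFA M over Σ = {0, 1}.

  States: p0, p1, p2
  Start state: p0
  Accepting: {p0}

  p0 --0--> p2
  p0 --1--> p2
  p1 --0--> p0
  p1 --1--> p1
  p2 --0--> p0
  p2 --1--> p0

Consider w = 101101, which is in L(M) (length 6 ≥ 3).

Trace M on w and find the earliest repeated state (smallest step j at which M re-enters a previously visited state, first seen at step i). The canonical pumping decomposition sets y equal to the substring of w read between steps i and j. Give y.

Run of M on w = 1 0 1 1 0 1:
  step 0: p0  (start)
  step 1: p2  (read 1: p0→p2)
  step 2: p0  (read 0: p2→p0)   ← first repeat (p0 seen earlier)
  step 3: p2  (read 1: p0→p2)
  step 4: p0  (read 1: p2→p0)
  step 5: p2  (read 0: p0→p2)
  step 6: p0  (read 1: p2→p0)

So i = 0, j = 2, giving x = w[0:0] = ε, y = w[0:2] = 10, z = w[2:6] = 1101.
Check: |xy| = 2 ≤ 3 and |y| = 2 ≥ 1. Reading y takes M from p0 back to p0, so every xyⁱz is accepted.
Pumping length from the standard proof: p = 3 (the number of states). The repeated state found above gives |xy| = j ≤ 3 and |y| = j − i ≥ 1.

10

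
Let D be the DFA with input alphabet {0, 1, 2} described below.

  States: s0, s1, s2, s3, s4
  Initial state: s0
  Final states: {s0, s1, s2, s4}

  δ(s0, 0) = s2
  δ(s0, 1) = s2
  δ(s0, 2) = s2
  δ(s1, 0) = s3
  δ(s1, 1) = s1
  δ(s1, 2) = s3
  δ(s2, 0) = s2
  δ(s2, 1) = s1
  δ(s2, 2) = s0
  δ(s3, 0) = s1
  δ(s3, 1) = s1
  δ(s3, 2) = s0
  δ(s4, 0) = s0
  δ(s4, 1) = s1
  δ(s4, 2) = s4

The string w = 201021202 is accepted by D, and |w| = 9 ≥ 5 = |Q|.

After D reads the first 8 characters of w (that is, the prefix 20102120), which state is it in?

s2

Run of D on the first 8 characters of w = 2 0 1 0 2 1 2 0:
  step 0: s0  (start)
  step 1: s2  (read 2: s0→s2)
  step 2: s2  (read 0: s2→s2)
  step 3: s1  (read 1: s2→s1)
  step 4: s3  (read 0: s1→s3)
  step 5: s0  (read 2: s3→s0)
  step 6: s2  (read 1: s0→s2)
  step 7: s0  (read 2: s2→s0)
  step 8: s2  (read 0: s0→s2)

After reading 8 characters, D is in state s2.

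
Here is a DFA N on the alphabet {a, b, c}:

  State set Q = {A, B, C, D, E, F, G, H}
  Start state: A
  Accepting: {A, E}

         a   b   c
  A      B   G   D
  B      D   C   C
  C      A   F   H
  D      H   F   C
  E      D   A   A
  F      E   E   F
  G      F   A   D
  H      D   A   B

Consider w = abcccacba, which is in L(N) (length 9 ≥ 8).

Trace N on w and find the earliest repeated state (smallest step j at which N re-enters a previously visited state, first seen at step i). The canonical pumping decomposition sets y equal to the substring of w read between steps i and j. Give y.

bcc

Run of N on w = a b c c c a c b a:
  step 0: A  (start)
  step 1: B  (read a: A→B)
  step 2: C  (read b: B→C)
  step 3: H  (read c: C→H)
  step 4: B  (read c: H→B)   ← first repeat (B seen earlier)
  step 5: C  (read c: B→C)
  step 6: A  (read a: C→A)
  step 7: D  (read c: A→D)
  step 8: F  (read b: D→F)
  step 9: E  (read a: F→E)

So i = 1, j = 4, giving x = w[0:1] = a, y = w[1:4] = bcc, z = w[4:9] = cacba.
Check: |xy| = 4 ≤ 8 and |y| = 3 ≥ 1. Reading y takes N from B back to B, so every xyⁱz is accepted.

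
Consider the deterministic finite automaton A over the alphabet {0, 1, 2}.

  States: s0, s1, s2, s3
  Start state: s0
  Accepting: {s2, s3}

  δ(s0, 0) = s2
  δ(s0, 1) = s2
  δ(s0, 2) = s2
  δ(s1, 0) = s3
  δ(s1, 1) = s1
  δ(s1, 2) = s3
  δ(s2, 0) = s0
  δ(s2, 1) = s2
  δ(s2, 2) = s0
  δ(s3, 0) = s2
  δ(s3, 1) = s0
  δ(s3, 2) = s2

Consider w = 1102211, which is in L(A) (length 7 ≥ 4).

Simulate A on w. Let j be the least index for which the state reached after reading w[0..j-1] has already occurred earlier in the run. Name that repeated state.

s2

Run of A on w = 1 1 0 2 2 1 1:
  step 0: s0  (start)
  step 1: s2  (read 1: s0→s2)
  step 2: s2  (read 1: s2→s2)   ← first repeat (s2 seen earlier)
  step 3: s0  (read 0: s2→s0)
  step 4: s2  (read 2: s0→s2)
  step 5: s0  (read 2: s2→s0)
  step 6: s2  (read 1: s0→s2)
  step 7: s2  (read 1: s2→s2)

The earliest repeat is at step j = 2: A is in s2, which it already visited at step i = 1.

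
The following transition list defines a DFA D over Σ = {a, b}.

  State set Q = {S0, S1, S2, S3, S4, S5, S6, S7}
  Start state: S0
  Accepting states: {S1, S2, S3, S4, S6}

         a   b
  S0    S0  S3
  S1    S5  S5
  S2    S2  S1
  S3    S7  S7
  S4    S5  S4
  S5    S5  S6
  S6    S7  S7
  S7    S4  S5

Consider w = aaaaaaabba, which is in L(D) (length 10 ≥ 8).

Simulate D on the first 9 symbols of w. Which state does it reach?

S7

State sequence: S0 -a-> S0 -a-> S0 -a-> S0 -a-> S0 -a-> S0 -a-> S0 -a-> S0 -b-> S3 -b-> S7

After reading 9 characters, D is in state S7.
(This kind of state-tracing is the core of the pumping-lemma construction: with 8 states, pigeonhole forces a repeat within the first 8 steps.)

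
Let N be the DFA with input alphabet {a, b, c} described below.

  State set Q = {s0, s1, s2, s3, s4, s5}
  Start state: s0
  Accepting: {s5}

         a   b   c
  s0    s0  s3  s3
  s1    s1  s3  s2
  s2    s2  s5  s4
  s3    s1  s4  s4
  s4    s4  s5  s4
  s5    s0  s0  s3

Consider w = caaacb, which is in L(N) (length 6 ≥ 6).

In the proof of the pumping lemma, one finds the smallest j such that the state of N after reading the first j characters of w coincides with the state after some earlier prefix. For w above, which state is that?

s1

Run of N on w = c a a a c b:
  step 0: s0  (start)
  step 1: s3  (read c: s0→s3)
  step 2: s1  (read a: s3→s1)
  step 3: s1  (read a: s1→s1)   ← first repeat (s1 seen earlier)
  step 4: s1  (read a: s1→s1)
  step 5: s2  (read c: s1→s2)
  step 6: s5  (read b: s2→s5)

The earliest repeat is at step j = 3: N is in s1, which it already visited at step i = 2.
With |Q| = 6, pigeonhole forces a state repeat no later than step 6; the substring read between the first and second visits to that state can be pumped.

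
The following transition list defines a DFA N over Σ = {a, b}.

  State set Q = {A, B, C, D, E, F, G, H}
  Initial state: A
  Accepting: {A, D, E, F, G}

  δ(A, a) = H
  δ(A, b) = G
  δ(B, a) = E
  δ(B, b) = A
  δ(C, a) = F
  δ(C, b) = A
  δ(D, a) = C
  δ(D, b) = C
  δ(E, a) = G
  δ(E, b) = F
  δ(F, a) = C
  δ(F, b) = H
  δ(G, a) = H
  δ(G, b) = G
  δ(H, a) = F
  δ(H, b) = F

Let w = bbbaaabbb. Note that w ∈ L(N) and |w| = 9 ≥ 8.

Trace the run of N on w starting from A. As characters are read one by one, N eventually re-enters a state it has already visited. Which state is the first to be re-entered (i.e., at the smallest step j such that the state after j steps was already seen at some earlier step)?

State sequence: A -b-> G -b-> G -b-> G -a-> H -a-> F -a-> C -b-> A -b-> G -b-> G
First repeat at step 2: G was already visited.

The earliest repeat is at step j = 2: N is in G, which it already visited at step i = 1.
Pumping length from the standard proof: p = 8 (the number of states). The repeated state found above gives |xy| = j ≤ 8 and |y| = j − i ≥ 1.

G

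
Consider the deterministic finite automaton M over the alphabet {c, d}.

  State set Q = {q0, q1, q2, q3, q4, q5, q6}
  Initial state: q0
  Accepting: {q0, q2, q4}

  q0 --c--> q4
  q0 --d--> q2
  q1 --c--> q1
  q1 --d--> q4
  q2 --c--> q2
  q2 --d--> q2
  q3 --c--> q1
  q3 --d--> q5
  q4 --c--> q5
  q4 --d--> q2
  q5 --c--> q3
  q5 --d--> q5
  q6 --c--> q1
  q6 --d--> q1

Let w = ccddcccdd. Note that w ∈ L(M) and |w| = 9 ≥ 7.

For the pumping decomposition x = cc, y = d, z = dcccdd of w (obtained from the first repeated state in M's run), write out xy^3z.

xy^3z = cc·d·d·d·dcccdd = ccddddcccdd.
Reading y = d takes M from q5 back to q5, so after x·y·y·y the machine is still in q5, and z then leads to the accepting state q2. Hence ccddddcccdd ∈ L(M).

ccddddcccdd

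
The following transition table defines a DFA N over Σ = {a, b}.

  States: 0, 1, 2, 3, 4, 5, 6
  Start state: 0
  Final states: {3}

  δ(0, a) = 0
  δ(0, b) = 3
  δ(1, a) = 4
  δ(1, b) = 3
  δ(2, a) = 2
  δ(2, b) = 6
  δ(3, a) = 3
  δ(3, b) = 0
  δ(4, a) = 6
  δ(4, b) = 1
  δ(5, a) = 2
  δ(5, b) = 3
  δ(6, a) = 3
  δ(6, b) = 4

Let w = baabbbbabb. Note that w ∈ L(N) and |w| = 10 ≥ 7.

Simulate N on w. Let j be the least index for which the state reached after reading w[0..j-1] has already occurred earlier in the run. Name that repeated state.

State sequence: 0 -b-> 3 -a-> 3 -a-> 3 -b-> 0 -b-> 3 -b-> 0 -b-> 3 -a-> 3 -b-> 0 -b-> 3
First repeat at step 2: 3 was already visited.

The earliest repeat is at step j = 2: N is in 3, which it already visited at step i = 1.
Pumping length from the standard proof: p = 7 (the number of states). The repeated state found above gives |xy| = j ≤ 7 and |y| = j − i ≥ 1.

3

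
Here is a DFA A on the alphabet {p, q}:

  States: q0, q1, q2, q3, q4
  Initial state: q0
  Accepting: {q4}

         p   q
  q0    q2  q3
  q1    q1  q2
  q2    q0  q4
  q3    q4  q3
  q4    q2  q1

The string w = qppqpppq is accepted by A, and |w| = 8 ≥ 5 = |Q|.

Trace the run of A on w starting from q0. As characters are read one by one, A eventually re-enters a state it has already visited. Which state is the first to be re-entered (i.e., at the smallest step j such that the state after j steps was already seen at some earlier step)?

Run of A on w = q p p q p p p q:
  step 0: q0  (start)
  step 1: q3  (read q: q0→q3)
  step 2: q4  (read p: q3→q4)
  step 3: q2  (read p: q4→q2)
  step 4: q4  (read q: q2→q4)   ← first repeat (q4 seen earlier)
  step 5: q2  (read p: q4→q2)
  step 6: q0  (read p: q2→q0)
  step 7: q2  (read p: q0→q2)
  step 8: q4  (read q: q2→q4)

The earliest repeat is at step j = 4: A is in q4, which it already visited at step i = 2.
Pumping length from the standard proof: p = 5 (the number of states). The repeated state found above gives |xy| = j ≤ 5 and |y| = j − i ≥ 1.

q4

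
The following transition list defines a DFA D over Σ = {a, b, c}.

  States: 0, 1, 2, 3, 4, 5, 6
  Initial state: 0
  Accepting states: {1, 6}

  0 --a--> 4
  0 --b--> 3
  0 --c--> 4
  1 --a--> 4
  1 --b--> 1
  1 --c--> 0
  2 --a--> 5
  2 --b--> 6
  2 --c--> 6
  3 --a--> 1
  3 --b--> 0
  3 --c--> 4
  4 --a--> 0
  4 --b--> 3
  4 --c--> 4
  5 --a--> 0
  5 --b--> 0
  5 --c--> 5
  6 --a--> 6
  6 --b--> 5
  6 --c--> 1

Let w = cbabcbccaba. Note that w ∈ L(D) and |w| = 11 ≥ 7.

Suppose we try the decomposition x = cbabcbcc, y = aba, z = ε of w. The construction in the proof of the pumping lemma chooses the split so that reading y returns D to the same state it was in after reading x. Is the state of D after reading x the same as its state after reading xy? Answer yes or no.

Run of D on the first 11 characters of w = c b a b c b c c a b a:
  step 0: 0  (start)
  step 1: 4  (read c: 0→4)
  step 2: 3  (read b: 4→3)
  step 3: 1  (read a: 3→1)
  step 4: 1  (read b: 1→1)
  step 5: 0  (read c: 1→0)
  step 6: 3  (read b: 0→3)
  step 7: 4  (read c: 3→4)
  step 8: 4  (read c: 4→4)
  step 9: 0  (read a: 4→0)
  step 10: 3  (read b: 0→3)
  step 11: 1  (read a: 3→1)

After x (step 8): 4. After xy (step 11): 1.
They differ (4 ≠ 1), so y is not a cycle from the state after x; this split is not the one the pumping-lemma construction produces, and pumping y need not keep the string in L(D).

no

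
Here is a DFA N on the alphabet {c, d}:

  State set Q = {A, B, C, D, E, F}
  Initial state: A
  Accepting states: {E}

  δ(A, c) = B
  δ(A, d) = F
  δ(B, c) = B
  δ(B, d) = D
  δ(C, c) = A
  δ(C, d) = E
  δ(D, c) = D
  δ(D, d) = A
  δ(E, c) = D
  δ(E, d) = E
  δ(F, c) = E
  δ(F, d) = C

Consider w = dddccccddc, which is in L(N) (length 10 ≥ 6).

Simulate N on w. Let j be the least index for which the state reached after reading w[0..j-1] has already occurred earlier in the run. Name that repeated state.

Run of N on w = d d d c c c c d d c:
  step 0: A  (start)
  step 1: F  (read d: A→F)
  step 2: C  (read d: F→C)
  step 3: E  (read d: C→E)
  step 4: D  (read c: E→D)
  step 5: D  (read c: D→D)   ← first repeat (D seen earlier)
  step 6: D  (read c: D→D)
  step 7: D  (read c: D→D)
  step 8: A  (read d: D→A)
  step 9: F  (read d: A→F)
  step 10: E  (read c: F→E)

The earliest repeat is at step j = 5: N is in D, which it already visited at step i = 4.
The DFA has 6 states, so the proof of the pumping lemma guarantees a repeated state among the first 6+1 visited; the segment between the two visits is the pumpable y.

D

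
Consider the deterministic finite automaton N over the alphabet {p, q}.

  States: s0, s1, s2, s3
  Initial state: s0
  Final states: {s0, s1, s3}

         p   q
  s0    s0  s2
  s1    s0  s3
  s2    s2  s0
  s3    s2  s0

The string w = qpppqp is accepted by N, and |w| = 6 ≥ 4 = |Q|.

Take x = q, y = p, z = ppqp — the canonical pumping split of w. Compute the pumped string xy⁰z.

xy⁰z = xz = q·ppqp = qppqp.
Reading y = p takes N from s2 back to s2, so after x the machine is still in s2, and z then leads to the accepting state s0. Hence qppqp ∈ L(N).

qppqp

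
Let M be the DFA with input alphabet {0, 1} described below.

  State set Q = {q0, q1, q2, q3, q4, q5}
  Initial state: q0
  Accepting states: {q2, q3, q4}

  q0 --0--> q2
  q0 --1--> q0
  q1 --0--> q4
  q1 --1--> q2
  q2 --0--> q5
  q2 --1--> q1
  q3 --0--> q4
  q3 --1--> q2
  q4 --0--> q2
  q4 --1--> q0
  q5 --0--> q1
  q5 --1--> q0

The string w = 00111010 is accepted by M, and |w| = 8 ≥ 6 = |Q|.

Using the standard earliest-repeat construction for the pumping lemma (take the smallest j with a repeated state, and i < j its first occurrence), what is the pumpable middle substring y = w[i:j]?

State sequence: q0 -0-> q2 -0-> q5 -1-> q0 -1-> q0 -1-> q0 -0-> q2 -1-> q1 -0-> q4
First repeat at step 3: q0 was already visited.

So i = 0, j = 3, giving x = w[0:0] = ε, y = w[0:3] = 001, z = w[3:8] = 11010.
Check: |xy| = 3 ≤ 6 and |y| = 3 ≥ 1. Reading y takes M from q0 back to q0, so every xyⁱz is accepted.

001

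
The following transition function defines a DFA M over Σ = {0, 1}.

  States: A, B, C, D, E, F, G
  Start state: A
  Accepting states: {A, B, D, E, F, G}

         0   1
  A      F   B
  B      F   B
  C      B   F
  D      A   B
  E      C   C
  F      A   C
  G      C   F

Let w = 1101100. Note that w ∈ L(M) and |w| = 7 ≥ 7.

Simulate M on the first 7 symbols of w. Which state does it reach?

F

Run of M on the first 7 characters of w = 1 1 0 1 1 0 0:
  step 0: A  (start)
  step 1: B  (read 1: A→B)
  step 2: B  (read 1: B→B)
  step 3: F  (read 0: B→F)
  step 4: C  (read 1: F→C)
  step 5: F  (read 1: C→F)
  step 6: A  (read 0: F→A)
  step 7: F  (read 0: A→F)

After reading 7 characters, M is in state F.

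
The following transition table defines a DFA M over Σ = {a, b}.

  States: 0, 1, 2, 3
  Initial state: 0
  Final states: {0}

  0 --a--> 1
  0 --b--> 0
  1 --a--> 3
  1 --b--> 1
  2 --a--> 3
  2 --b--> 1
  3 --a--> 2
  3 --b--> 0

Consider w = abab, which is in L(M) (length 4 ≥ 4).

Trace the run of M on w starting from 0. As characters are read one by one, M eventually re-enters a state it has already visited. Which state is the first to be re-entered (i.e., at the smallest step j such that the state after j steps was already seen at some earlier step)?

Run of M on w = a b a b:
  step 0: 0  (start)
  step 1: 1  (read a: 0→1)
  step 2: 1  (read b: 1→1)   ← first repeat (1 seen earlier)
  step 3: 3  (read a: 1→3)
  step 4: 0  (read b: 3→0)

The earliest repeat is at step j = 2: M is in 1, which it already visited at step i = 1.

1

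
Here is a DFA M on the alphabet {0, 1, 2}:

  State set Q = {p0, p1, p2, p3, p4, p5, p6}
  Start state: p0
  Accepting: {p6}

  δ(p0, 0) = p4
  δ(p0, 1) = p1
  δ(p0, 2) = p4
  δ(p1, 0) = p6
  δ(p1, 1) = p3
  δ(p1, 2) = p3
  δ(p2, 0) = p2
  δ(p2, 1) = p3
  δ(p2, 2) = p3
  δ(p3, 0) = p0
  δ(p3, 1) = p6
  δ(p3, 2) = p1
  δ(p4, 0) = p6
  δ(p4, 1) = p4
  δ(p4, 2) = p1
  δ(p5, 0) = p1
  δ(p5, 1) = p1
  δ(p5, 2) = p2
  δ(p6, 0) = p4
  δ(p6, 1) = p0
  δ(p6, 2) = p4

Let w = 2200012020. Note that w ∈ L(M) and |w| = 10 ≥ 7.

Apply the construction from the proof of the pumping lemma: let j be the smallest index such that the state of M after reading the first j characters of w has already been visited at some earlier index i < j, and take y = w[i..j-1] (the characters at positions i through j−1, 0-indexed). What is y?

State sequence: p0 -2-> p4 -2-> p1 -0-> p6 -0-> p4 -0-> p6 -1-> p0 -2-> p4 -0-> p6 -2-> p4 -0-> p6
First repeat at step 4: p4 was already visited.

So i = 1, j = 4, giving x = w[0:1] = 2, y = w[1:4] = 200, z = w[4:10] = 012020.
Check: |xy| = 4 ≤ 7 and |y| = 3 ≥ 1. Reading y takes M from p4 back to p4, so every xyⁱz is accepted.

200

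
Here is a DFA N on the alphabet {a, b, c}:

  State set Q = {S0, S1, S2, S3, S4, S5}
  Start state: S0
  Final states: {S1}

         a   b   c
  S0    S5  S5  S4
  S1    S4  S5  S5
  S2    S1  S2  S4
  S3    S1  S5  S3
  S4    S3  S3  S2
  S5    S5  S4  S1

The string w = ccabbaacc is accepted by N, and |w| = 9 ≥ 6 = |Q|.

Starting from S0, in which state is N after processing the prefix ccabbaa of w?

State sequence: S0 -c-> S4 -c-> S2 -a-> S1 -b-> S5 -b-> S4 -a-> S3 -a-> S1

After reading 7 characters, N is in state S1.

S1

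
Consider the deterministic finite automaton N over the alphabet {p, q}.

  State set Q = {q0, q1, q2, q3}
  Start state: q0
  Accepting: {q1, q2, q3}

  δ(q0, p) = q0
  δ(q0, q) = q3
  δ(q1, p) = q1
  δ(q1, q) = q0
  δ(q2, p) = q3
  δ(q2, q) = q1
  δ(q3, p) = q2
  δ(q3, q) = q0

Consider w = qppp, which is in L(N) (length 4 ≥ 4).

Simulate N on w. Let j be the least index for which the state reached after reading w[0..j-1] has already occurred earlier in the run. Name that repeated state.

q3

State sequence: q0 -q-> q3 -p-> q2 -p-> q3 -p-> q2
First repeat at step 3: q3 was already visited.

The earliest repeat is at step j = 3: N is in q3, which it already visited at step i = 1.
Since N has 4 states, any run of length ≥ 4 visits 4+1 states, so by pigeonhole some state repeats within the first 4 steps — that repeat gives the pumpable loop.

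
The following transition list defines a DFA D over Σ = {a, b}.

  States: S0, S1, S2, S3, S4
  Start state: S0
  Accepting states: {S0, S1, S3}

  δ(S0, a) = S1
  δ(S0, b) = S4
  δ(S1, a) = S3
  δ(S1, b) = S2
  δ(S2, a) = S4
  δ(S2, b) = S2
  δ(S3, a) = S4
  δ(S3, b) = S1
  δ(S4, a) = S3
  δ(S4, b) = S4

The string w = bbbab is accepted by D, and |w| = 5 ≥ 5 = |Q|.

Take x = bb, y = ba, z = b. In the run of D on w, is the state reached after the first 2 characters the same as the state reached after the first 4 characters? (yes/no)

Run of D on the first 4 characters of w = b b b a:
  step 0: S0  (start)
  step 1: S4  (read b: S0→S4)
  step 2: S4  (read b: S4→S4)
  step 3: S4  (read b: S4→S4)
  step 4: S3  (read a: S4→S3)

After x (step 2): S4. After xy (step 4): S3.
They differ (S4 ≠ S3), so y is not a cycle from the state after x; this split is not the one the pumping-lemma construction produces, and pumping y need not keep the string in L(D).

no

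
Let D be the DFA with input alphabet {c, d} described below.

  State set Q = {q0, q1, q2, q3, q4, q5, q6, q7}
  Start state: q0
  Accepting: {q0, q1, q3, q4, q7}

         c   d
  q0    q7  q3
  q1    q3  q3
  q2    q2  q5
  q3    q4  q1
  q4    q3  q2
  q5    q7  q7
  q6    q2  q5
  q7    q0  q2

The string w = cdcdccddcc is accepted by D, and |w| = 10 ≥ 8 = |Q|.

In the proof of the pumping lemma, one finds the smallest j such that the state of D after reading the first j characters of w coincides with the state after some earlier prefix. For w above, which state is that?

State sequence: q0 -c-> q7 -d-> q2 -c-> q2 -d-> q5 -c-> q7 -c-> q0 -d-> q3 -d-> q1 -c-> q3 -c-> q4
First repeat at step 3: q2 was already visited.

The earliest repeat is at step j = 3: D is in q2, which it already visited at step i = 2.
The DFA has 8 states, so the proof of the pumping lemma guarantees a repeated state among the first 8+1 visited; the segment between the two visits is the pumpable y.

q2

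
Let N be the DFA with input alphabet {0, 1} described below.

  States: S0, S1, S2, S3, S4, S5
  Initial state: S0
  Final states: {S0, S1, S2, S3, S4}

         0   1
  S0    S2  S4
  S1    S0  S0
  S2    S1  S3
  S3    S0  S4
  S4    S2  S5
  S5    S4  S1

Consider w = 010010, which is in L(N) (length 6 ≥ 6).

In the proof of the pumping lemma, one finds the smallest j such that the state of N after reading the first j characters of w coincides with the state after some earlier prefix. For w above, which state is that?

State sequence: S0 -0-> S2 -1-> S3 -0-> S0 -0-> S2 -1-> S3 -0-> S0
First repeat at step 3: S0 was already visited.

The earliest repeat is at step j = 3: N is in S0, which it already visited at step i = 0.

S0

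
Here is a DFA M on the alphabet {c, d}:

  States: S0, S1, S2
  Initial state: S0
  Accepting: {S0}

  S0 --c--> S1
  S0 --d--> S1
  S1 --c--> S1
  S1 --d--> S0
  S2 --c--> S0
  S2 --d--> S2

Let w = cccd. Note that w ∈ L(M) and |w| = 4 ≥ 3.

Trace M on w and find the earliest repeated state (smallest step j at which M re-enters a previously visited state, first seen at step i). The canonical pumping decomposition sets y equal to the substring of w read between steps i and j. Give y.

Run of M on w = c c c d:
  step 0: S0  (start)
  step 1: S1  (read c: S0→S1)
  step 2: S1  (read c: S1→S1)   ← first repeat (S1 seen earlier)
  step 3: S1  (read c: S1→S1)
  step 4: S0  (read d: S1→S0)

So i = 1, j = 2, giving x = w[0:1] = c, y = w[1:2] = c, z = w[2:4] = cd.
Check: |xy| = 2 ≤ 3 and |y| = 1 ≥ 1. Reading y takes M from S1 back to S1, so every xyⁱz is accepted.

c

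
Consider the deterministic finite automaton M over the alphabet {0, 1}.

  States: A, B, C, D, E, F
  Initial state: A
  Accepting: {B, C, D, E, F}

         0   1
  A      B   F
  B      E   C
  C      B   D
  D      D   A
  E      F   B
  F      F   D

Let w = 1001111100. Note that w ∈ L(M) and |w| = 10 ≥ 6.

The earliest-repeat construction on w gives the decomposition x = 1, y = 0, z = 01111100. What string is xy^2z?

10001111100

xy^2z = 1·0·0·01111100 = 10001111100.
Reading y = 0 takes M from F back to F, so after x·y·y the machine is still in F, and z then leads to the accepting state E. Hence 10001111100 ∈ L(M).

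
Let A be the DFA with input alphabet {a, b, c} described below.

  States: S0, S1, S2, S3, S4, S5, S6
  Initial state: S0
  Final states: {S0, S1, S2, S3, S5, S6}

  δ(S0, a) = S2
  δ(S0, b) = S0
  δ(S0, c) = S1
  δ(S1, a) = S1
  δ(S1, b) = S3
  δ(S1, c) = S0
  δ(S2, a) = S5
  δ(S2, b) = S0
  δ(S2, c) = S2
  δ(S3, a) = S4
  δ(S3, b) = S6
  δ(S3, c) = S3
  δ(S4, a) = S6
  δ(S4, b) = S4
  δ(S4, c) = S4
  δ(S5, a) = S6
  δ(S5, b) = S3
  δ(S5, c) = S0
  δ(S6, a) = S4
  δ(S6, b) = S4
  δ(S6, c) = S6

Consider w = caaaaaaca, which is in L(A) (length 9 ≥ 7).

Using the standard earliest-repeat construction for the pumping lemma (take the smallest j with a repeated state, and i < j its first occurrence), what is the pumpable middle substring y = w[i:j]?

Run of A on w = c a a a a a a c a:
  step 0: S0  (start)
  step 1: S1  (read c: S0→S1)
  step 2: S1  (read a: S1→S1)   ← first repeat (S1 seen earlier)
  step 3: S1  (read a: S1→S1)
  step 4: S1  (read a: S1→S1)
  step 5: S1  (read a: S1→S1)
  step 6: S1  (read a: S1→S1)
  step 7: S1  (read a: S1→S1)
  step 8: S0  (read c: S1→S0)
  step 9: S2  (read a: S0→S2)

So i = 1, j = 2, giving x = w[0:1] = c, y = w[1:2] = a, z = w[2:9] = aaaaaca.
Check: |xy| = 2 ≤ 7 and |y| = 1 ≥ 1. Reading y takes A from S1 back to S1, so every xyⁱz is accepted.

a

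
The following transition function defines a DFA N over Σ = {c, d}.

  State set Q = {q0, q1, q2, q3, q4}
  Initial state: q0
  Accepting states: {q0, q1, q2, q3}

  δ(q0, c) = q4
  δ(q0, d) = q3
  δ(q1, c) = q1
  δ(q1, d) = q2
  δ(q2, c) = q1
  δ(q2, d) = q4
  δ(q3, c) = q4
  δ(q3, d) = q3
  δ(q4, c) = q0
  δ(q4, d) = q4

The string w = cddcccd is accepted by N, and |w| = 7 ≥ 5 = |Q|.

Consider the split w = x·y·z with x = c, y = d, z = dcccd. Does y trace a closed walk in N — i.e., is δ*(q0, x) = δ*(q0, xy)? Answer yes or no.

yes

State sequence: q0 -c-> q4 -d-> q4

After x (step 1): q4. After xy (step 2): q4.
They match, so y = d drives N around a cycle from q4 back to itself; pumping y any number of times keeps N in q4 before reading z, and xyⁱz ∈ L(N) for every i ≥ 0.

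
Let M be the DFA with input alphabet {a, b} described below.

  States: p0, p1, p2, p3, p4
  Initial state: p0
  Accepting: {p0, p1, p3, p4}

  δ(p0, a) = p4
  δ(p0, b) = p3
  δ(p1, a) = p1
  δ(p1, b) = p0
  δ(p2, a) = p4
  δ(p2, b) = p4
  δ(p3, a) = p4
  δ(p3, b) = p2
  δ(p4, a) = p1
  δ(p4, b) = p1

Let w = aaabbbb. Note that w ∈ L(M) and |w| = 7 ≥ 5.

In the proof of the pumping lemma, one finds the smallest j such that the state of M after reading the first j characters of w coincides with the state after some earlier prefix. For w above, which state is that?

Run of M on w = a a a b b b b:
  step 0: p0  (start)
  step 1: p4  (read a: p0→p4)
  step 2: p1  (read a: p4→p1)
  step 3: p1  (read a: p1→p1)   ← first repeat (p1 seen earlier)
  step 4: p0  (read b: p1→p0)
  step 5: p3  (read b: p0→p3)
  step 6: p2  (read b: p3→p2)
  step 7: p4  (read b: p2→p4)

The earliest repeat is at step j = 3: M is in p1, which it already visited at step i = 2.
Since M has 5 states, any run of length ≥ 5 visits 5+1 states, so by pigeonhole some state repeats within the first 5 steps — that repeat gives the pumpable loop.

p1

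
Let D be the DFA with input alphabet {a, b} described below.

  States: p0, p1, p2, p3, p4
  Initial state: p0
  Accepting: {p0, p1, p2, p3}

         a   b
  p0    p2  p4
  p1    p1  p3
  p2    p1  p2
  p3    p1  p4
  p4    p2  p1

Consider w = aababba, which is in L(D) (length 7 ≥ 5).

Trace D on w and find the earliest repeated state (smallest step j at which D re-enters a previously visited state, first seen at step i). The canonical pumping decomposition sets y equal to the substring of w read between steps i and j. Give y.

State sequence: p0 -a-> p2 -a-> p1 -b-> p3 -a-> p1 -b-> p3 -b-> p4 -a-> p2
First repeat at step 4: p1 was already visited.

So i = 2, j = 4, giving x = w[0:2] = aa, y = w[2:4] = ba, z = w[4:7] = bba.
Check: |xy| = 4 ≤ 5 and |y| = 2 ≥ 1. Reading y takes D from p1 back to p1, so every xyⁱz is accepted.

ba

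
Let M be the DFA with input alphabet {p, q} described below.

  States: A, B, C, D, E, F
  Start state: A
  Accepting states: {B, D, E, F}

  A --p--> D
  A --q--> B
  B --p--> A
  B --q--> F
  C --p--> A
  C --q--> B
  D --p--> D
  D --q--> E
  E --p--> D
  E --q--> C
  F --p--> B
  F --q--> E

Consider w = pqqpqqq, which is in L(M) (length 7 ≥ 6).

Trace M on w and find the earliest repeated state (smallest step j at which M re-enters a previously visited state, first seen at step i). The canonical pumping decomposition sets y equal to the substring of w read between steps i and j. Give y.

pqqp

Run of M on w = p q q p q q q:
  step 0: A  (start)
  step 1: D  (read p: A→D)
  step 2: E  (read q: D→E)
  step 3: C  (read q: E→C)
  step 4: A  (read p: C→A)   ← first repeat (A seen earlier)
  step 5: B  (read q: A→B)
  step 6: F  (read q: B→F)
  step 7: E  (read q: F→E)

So i = 0, j = 4, giving x = w[0:0] = ε, y = w[0:4] = pqqp, z = w[4:7] = qqq.
Check: |xy| = 4 ≤ 6 and |y| = 4 ≥ 1. Reading y takes M from A back to A, so every xyⁱz is accepted.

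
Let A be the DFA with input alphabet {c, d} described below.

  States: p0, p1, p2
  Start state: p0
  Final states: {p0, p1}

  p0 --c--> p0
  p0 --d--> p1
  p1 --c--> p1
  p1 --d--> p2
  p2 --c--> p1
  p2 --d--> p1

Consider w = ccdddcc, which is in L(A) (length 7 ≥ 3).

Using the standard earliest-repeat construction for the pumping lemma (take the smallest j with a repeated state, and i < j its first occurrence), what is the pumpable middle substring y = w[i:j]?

c

State sequence: p0 -c-> p0 -c-> p0 -d-> p1 -d-> p2 -d-> p1 -c-> p1 -c-> p1
First repeat at step 1: p0 was already visited.

So i = 0, j = 1, giving x = w[0:0] = ε, y = w[0:1] = c, z = w[1:7] = cdddcc.
Check: |xy| = 1 ≤ 3 and |y| = 1 ≥ 1. Reading y takes A from p0 back to p0, so every xyⁱz is accepted.
With |Q| = 3, pigeonhole forces a state repeat no later than step 3; the substring read between the first and second visits to that state can be pumped.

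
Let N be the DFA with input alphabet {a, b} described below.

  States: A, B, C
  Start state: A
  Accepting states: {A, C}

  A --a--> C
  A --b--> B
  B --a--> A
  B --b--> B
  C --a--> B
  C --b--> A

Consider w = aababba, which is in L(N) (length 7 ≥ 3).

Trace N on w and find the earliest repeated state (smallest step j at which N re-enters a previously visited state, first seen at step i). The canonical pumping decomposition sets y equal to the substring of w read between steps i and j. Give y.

Run of N on w = a a b a b b a:
  step 0: A  (start)
  step 1: C  (read a: A→C)
  step 2: B  (read a: C→B)
  step 3: B  (read b: B→B)   ← first repeat (B seen earlier)
  step 4: A  (read a: B→A)
  step 5: B  (read b: A→B)
  step 6: B  (read b: B→B)
  step 7: A  (read a: B→A)

So i = 2, j = 3, giving x = w[0:2] = aa, y = w[2:3] = b, z = w[3:7] = abba.
Check: |xy| = 3 ≤ 3 and |y| = 1 ≥ 1. Reading y takes N from B back to B, so every xyⁱz is accepted.

b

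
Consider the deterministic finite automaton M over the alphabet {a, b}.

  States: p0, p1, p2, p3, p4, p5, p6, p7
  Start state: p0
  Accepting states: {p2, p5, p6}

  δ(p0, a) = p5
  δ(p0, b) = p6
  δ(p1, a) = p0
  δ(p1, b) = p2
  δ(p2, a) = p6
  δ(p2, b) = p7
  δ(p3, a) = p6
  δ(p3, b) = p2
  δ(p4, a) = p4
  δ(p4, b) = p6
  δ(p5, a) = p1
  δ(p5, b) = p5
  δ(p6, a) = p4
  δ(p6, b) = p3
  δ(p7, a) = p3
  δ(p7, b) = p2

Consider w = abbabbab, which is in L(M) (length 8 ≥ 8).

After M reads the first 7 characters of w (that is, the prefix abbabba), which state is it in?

p3

State sequence: p0 -a-> p5 -b-> p5 -b-> p5 -a-> p1 -b-> p2 -b-> p7 -a-> p3

After reading 7 characters, M is in state p3.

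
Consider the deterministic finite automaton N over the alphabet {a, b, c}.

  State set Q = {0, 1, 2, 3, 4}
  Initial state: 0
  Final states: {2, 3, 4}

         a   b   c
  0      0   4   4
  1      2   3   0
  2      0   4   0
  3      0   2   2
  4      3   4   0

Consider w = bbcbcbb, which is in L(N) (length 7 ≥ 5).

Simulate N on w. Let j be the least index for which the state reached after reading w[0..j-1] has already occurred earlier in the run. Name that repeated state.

State sequence: 0 -b-> 4 -b-> 4 -c-> 0 -b-> 4 -c-> 0 -b-> 4 -b-> 4
First repeat at step 2: 4 was already visited.

The earliest repeat is at step j = 2: N is in 4, which it already visited at step i = 1.
With |Q| = 5, pigeonhole forces a state repeat no later than step 5; the substring read between the first and second visits to that state can be pumped.

4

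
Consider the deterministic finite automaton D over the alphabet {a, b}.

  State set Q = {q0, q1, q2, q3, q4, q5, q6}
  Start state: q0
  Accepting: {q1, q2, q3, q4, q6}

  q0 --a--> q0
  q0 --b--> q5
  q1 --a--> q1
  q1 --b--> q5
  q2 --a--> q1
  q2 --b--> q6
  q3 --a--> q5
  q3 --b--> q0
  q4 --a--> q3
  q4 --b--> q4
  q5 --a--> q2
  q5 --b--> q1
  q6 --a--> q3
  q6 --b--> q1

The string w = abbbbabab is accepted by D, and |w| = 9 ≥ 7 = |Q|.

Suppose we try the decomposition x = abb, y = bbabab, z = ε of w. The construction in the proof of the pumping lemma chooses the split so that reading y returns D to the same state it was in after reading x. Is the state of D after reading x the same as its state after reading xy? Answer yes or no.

no

Run of D on the first 9 characters of w = a b b b b a b a b:
  step 0: q0  (start)
  step 1: q0  (read a: q0→q0)
  step 2: q5  (read b: q0→q5)
  step 3: q1  (read b: q5→q1)
  step 4: q5  (read b: q1→q5)
  step 5: q1  (read b: q5→q1)
  step 6: q1  (read a: q1→q1)
  step 7: q5  (read b: q1→q5)
  step 8: q2  (read a: q5→q2)
  step 9: q6  (read b: q2→q6)

After x (step 3): q1. After xy (step 9): q6.
They differ (q1 ≠ q6), so y is not a cycle from the state after x; this split is not the one the pumping-lemma construction produces, and pumping y need not keep the string in L(D).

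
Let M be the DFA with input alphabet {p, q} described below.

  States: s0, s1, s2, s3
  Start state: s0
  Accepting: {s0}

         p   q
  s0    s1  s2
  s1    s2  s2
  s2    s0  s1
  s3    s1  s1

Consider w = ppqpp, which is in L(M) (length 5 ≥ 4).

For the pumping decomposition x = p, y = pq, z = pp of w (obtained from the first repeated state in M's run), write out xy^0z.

ppp

xy⁰z = xz = p·pp = ppp.
Reading y = pq takes M from s1 back to s1, so after x the machine is still in s1, and z then leads to the accepting state s0. Hence ppp ∈ L(M).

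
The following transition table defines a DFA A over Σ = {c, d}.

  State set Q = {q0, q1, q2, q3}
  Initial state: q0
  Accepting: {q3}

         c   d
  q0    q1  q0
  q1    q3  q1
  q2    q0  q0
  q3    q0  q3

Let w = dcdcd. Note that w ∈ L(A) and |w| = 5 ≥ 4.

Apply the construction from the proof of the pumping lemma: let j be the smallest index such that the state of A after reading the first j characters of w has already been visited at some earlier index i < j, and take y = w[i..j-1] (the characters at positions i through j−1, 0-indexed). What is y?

d

State sequence: q0 -d-> q0 -c-> q1 -d-> q1 -c-> q3 -d-> q3
First repeat at step 1: q0 was already visited.

So i = 0, j = 1, giving x = w[0:0] = ε, y = w[0:1] = d, z = w[1:5] = cdcd.
Check: |xy| = 1 ≤ 4 and |y| = 1 ≥ 1. Reading y takes A from q0 back to q0, so every xyⁱz is accepted.
With |Q| = 4, pigeonhole forces a state repeat no later than step 4; the substring read between the first and second visits to that state can be pumped.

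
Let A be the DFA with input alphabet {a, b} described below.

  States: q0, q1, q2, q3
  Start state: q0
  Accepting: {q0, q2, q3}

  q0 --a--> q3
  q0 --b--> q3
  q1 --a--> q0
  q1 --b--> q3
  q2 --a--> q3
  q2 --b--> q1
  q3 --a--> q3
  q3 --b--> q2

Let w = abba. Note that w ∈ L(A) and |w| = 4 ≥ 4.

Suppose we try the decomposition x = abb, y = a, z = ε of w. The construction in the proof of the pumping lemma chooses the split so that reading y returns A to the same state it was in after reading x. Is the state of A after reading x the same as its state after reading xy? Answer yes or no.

Run of A on the first 4 characters of w = a b b a:
  step 0: q0  (start)
  step 1: q3  (read a: q0→q3)
  step 2: q2  (read b: q3→q2)
  step 3: q1  (read b: q2→q1)
  step 4: q0  (read a: q1→q0)

After x (step 3): q1. After xy (step 4): q0.
They differ (q1 ≠ q0), so y is not a cycle from the state after x; this split is not the one the pumping-lemma construction produces, and pumping y need not keep the string in L(A).

no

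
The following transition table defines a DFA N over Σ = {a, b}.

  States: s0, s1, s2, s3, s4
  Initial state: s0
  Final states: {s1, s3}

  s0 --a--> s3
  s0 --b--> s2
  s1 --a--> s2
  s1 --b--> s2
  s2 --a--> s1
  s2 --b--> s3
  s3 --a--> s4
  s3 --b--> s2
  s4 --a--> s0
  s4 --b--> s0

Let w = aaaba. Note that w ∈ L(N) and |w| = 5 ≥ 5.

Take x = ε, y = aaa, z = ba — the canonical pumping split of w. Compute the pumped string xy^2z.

xy^2z = ε·aaa·aaa·ba = aaaaaaba.
Reading y = aaa takes N from s0 back to s0, so after x·y·y the machine is still in s0, and z then leads to the accepting state s1. Hence aaaaaaba ∈ L(N).

aaaaaaba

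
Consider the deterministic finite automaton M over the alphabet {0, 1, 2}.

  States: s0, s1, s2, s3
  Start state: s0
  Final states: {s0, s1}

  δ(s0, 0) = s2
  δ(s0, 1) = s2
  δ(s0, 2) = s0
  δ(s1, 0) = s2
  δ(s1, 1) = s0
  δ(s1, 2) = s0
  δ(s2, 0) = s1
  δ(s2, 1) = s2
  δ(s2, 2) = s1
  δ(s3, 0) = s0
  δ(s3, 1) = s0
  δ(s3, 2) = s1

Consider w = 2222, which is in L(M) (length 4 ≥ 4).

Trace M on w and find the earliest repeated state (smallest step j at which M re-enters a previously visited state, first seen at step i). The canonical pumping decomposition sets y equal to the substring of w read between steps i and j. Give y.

2

State sequence: s0 -2-> s0 -2-> s0 -2-> s0 -2-> s0
First repeat at step 1: s0 was already visited.

So i = 0, j = 1, giving x = w[0:0] = ε, y = w[0:1] = 2, z = w[1:4] = 222.
Check: |xy| = 1 ≤ 4 and |y| = 1 ≥ 1. Reading y takes M from s0 back to s0, so every xyⁱz is accepted.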